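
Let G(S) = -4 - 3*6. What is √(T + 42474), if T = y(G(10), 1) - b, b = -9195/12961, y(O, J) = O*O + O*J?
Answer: √7212831378051/12961 ≈ 207.21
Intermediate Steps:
G(S) = -22 (G(S) = -4 - 18 = -22)
y(O, J) = O² + J*O
b = -9195/12961 (b = -9195*1/12961 = -9195/12961 ≈ -0.70944)
T = 5997177/12961 (T = -22*(1 - 22) - 1*(-9195/12961) = -22*(-21) + 9195/12961 = 462 + 9195/12961 = 5997177/12961 ≈ 462.71)
√(T + 42474) = √(5997177/12961 + 42474) = √(556502691/12961) = √7212831378051/12961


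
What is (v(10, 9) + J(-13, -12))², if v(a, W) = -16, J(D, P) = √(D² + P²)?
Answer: (16 - √313)² ≈ 2.8622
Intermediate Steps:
(v(10, 9) + J(-13, -12))² = (-16 + √((-13)² + (-12)²))² = (-16 + √(169 + 144))² = (-16 + √313)²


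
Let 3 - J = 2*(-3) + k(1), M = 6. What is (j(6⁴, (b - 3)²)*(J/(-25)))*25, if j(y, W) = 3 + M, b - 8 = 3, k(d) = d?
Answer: -72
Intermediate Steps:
b = 11 (b = 8 + 3 = 11)
J = 8 (J = 3 - (2*(-3) + 1) = 3 - (-6 + 1) = 3 - 1*(-5) = 3 + 5 = 8)
j(y, W) = 9 (j(y, W) = 3 + 6 = 9)
(j(6⁴, (b - 3)²)*(J/(-25)))*25 = (9*(8/(-25)))*25 = (9*(8*(-1/25)))*25 = (9*(-8/25))*25 = -72/25*25 = -72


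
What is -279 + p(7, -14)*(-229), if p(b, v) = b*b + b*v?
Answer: 10942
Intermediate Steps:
p(b, v) = b² + b*v
-279 + p(7, -14)*(-229) = -279 + (7*(7 - 14))*(-229) = -279 + (7*(-7))*(-229) = -279 - 49*(-229) = -279 + 11221 = 10942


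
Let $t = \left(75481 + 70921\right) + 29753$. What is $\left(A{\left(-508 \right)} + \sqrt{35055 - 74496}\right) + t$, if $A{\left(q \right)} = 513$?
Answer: $176668 + i \sqrt{39441} \approx 1.7667 \cdot 10^{5} + 198.6 i$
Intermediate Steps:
$t = 176155$ ($t = 146402 + 29753 = 176155$)
$\left(A{\left(-508 \right)} + \sqrt{35055 - 74496}\right) + t = \left(513 + \sqrt{35055 - 74496}\right) + 176155 = \left(513 + \sqrt{-39441}\right) + 176155 = \left(513 + i \sqrt{39441}\right) + 176155 = 176668 + i \sqrt{39441}$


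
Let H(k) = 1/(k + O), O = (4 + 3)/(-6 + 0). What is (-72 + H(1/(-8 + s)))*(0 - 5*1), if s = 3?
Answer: 14910/41 ≈ 363.66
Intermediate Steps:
O = -7/6 (O = 7/(-6) = 7*(-⅙) = -7/6 ≈ -1.1667)
H(k) = 1/(-7/6 + k) (H(k) = 1/(k - 7/6) = 1/(-7/6 + k))
(-72 + H(1/(-8 + s)))*(0 - 5*1) = (-72 + 6/(-7 + 6/(-8 + 3)))*(0 - 5*1) = (-72 + 6/(-7 + 6/(-5)))*(0 - 5) = (-72 + 6/(-7 + 6*(-⅕)))*(-5) = (-72 + 6/(-7 - 6/5))*(-5) = (-72 + 6/(-41/5))*(-5) = (-72 + 6*(-5/41))*(-5) = (-72 - 30/41)*(-5) = -2982/41*(-5) = 14910/41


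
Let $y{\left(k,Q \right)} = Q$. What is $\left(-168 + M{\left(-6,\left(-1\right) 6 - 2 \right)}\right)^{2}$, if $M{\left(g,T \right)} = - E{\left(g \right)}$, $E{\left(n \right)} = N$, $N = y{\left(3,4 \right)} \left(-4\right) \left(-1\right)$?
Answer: $33856$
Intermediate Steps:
$N = 16$ ($N = 4 \left(-4\right) \left(-1\right) = \left(-16\right) \left(-1\right) = 16$)
$E{\left(n \right)} = 16$
$M{\left(g,T \right)} = -16$ ($M{\left(g,T \right)} = \left(-1\right) 16 = -16$)
$\left(-168 + M{\left(-6,\left(-1\right) 6 - 2 \right)}\right)^{2} = \left(-168 - 16\right)^{2} = \left(-184\right)^{2} = 33856$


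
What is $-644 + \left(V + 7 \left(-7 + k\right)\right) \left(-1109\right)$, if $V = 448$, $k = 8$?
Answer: $-505239$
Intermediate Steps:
$-644 + \left(V + 7 \left(-7 + k\right)\right) \left(-1109\right) = -644 + \left(448 + 7 \left(-7 + 8\right)\right) \left(-1109\right) = -644 + \left(448 + 7 \cdot 1\right) \left(-1109\right) = -644 + \left(448 + 7\right) \left(-1109\right) = -644 + 455 \left(-1109\right) = -644 - 504595 = -505239$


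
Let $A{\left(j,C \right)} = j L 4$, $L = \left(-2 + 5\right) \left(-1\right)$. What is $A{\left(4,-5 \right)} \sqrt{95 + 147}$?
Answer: $- 528 \sqrt{2} \approx -746.71$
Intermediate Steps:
$L = -3$ ($L = 3 \left(-1\right) = -3$)
$A{\left(j,C \right)} = - 12 j$ ($A{\left(j,C \right)} = j \left(-3\right) 4 = - 3 j 4 = - 12 j$)
$A{\left(4,-5 \right)} \sqrt{95 + 147} = \left(-12\right) 4 \sqrt{95 + 147} = - 48 \sqrt{242} = - 48 \cdot 11 \sqrt{2} = - 528 \sqrt{2}$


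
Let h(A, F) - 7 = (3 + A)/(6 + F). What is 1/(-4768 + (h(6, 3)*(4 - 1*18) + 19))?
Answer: -1/4861 ≈ -0.00020572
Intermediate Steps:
h(A, F) = 7 + (3 + A)/(6 + F)
1/(-4768 + (h(6, 3)*(4 - 1*18) + 19)) = 1/(-4768 + (((45 + 6 + 7*3)/(6 + 3))*(4 - 1*18) + 19)) = 1/(-4768 + (((45 + 6 + 21)/9)*(4 - 18) + 19)) = 1/(-4768 + (((⅑)*72)*(-14) + 19)) = 1/(-4768 + (8*(-14) + 19)) = 1/(-4768 + (-112 + 19)) = 1/(-4768 - 93) = 1/(-4861) = -1/4861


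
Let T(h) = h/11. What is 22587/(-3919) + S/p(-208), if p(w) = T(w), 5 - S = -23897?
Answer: -517544707/407576 ≈ -1269.8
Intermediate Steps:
S = 23902 (S = 5 - 1*(-23897) = 5 + 23897 = 23902)
T(h) = h/11 (T(h) = h*(1/11) = h/11)
p(w) = w/11
22587/(-3919) + S/p(-208) = 22587/(-3919) + 23902/(((1/11)*(-208))) = 22587*(-1/3919) + 23902/(-208/11) = -22587/3919 + 23902*(-11/208) = -22587/3919 - 131461/104 = -517544707/407576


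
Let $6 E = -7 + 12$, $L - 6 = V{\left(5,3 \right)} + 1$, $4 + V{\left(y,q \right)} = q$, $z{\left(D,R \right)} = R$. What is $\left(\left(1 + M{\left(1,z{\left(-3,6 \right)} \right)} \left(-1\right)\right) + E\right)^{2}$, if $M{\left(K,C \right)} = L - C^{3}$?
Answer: $\frac{1615441}{36} \approx 44873.0$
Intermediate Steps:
$V{\left(y,q \right)} = -4 + q$
$L = 6$ ($L = 6 + \left(\left(-4 + 3\right) + 1\right) = 6 + \left(-1 + 1\right) = 6 + 0 = 6$)
$M{\left(K,C \right)} = 6 - C^{3}$
$E = \frac{5}{6}$ ($E = \frac{-7 + 12}{6} = \frac{1}{6} \cdot 5 = \frac{5}{6} \approx 0.83333$)
$\left(\left(1 + M{\left(1,z{\left(-3,6 \right)} \right)} \left(-1\right)\right) + E\right)^{2} = \left(\left(1 + \left(6 - 6^{3}\right) \left(-1\right)\right) + \frac{5}{6}\right)^{2} = \left(\left(1 + \left(6 - 216\right) \left(-1\right)\right) + \frac{5}{6}\right)^{2} = \left(\left(1 - -210\right) + \frac{5}{6}\right)^{2} = \left(\left(1 + 210\right) + \frac{5}{6}\right)^{2} = \left(211 + \frac{5}{6}\right)^{2} = \left(\frac{1271}{6}\right)^{2} = \frac{1615441}{36}$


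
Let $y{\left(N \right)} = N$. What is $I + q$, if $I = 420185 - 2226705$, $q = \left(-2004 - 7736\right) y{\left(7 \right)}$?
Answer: $-1874700$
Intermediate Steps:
$q = -68180$ ($q = \left(-2004 - 7736\right) 7 = \left(-9740\right) 7 = -68180$)
$I = -1806520$
$I + q = -1806520 - 68180 = -1874700$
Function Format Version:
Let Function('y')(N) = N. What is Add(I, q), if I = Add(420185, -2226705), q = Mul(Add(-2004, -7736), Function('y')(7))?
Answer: -1874700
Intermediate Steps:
q = -68180 (q = Mul(Add(-2004, -7736), 7) = Mul(-9740, 7) = -68180)
I = -1806520
Add(I, q) = Add(-1806520, -68180) = -1874700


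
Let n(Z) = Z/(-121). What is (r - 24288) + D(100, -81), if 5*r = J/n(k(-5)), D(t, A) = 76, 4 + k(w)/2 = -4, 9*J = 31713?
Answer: -4531789/240 ≈ -18882.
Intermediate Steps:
J = 10571/3 (J = (⅑)*31713 = 10571/3 ≈ 3523.7)
k(w) = -16 (k(w) = -8 + 2*(-4) = -8 - 8 = -16)
n(Z) = -Z/121 (n(Z) = Z*(-1/121) = -Z/121)
r = 1279091/240 (r = (10571/(3*((-1/121*(-16)))))/5 = (10571/(3*(16/121)))/5 = ((10571/3)*(121/16))/5 = (⅕)*(1279091/48) = 1279091/240 ≈ 5329.5)
(r - 24288) + D(100, -81) = (1279091/240 - 24288) + 76 = -4550029/240 + 76 = -4531789/240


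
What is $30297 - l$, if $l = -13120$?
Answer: $43417$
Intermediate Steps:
$30297 - l = 30297 - -13120 = 30297 + 13120 = 43417$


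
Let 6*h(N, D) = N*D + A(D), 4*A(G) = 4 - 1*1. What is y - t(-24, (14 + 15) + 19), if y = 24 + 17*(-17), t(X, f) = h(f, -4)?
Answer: -1865/8 ≈ -233.13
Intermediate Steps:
A(G) = 3/4 (A(G) = (4 - 1*1)/4 = (4 - 1)/4 = (1/4)*3 = 3/4)
h(N, D) = 1/8 + D*N/6 (h(N, D) = (N*D + 3/4)/6 = (D*N + 3/4)/6 = (3/4 + D*N)/6 = 1/8 + D*N/6)
t(X, f) = 1/8 - 2*f/3 (t(X, f) = 1/8 + (1/6)*(-4)*f = 1/8 - 2*f/3)
y = -265 (y = 24 - 289 = -265)
y - t(-24, (14 + 15) + 19) = -265 - (1/8 - 2*((14 + 15) + 19)/3) = -265 - (1/8 - 2*(29 + 19)/3) = -265 - (1/8 - 2/3*48) = -265 - (1/8 - 32) = -265 - 1*(-255/8) = -265 + 255/8 = -1865/8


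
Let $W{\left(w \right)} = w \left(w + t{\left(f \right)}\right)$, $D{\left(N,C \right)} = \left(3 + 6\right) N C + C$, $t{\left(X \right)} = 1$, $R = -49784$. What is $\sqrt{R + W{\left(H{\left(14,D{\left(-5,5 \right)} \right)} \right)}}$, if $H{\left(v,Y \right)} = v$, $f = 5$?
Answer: $i \sqrt{49574} \approx 222.65 i$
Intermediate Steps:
$D{\left(N,C \right)} = C + 9 C N$ ($D{\left(N,C \right)} = 9 N C + C = 9 C N + C = C + 9 C N$)
$W{\left(w \right)} = w \left(1 + w\right)$ ($W{\left(w \right)} = w \left(w + 1\right) = w \left(1 + w\right)$)
$\sqrt{R + W{\left(H{\left(14,D{\left(-5,5 \right)} \right)} \right)}} = \sqrt{-49784 + 14 \left(1 + 14\right)} = \sqrt{-49784 + 14 \cdot 15} = \sqrt{-49784 + 210} = \sqrt{-49574} = i \sqrt{49574}$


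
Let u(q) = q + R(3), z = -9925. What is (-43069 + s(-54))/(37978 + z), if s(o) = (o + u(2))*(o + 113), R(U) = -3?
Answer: -5146/3117 ≈ -1.6509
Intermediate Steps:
u(q) = -3 + q (u(q) = q - 3 = -3 + q)
s(o) = (-1 + o)*(113 + o) (s(o) = (o + (-3 + 2))*(o + 113) = (o - 1)*(113 + o) = (-1 + o)*(113 + o))
(-43069 + s(-54))/(37978 + z) = (-43069 + (-113 + (-54)² + 112*(-54)))/(37978 - 9925) = (-43069 + (-113 + 2916 - 6048))/28053 = (-43069 - 3245)*(1/28053) = -46314*1/28053 = -5146/3117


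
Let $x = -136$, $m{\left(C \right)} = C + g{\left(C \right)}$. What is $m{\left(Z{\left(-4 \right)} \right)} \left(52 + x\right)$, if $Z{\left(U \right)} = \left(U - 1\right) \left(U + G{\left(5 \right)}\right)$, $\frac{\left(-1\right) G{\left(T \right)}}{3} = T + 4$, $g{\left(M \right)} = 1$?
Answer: $-13104$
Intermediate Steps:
$G{\left(T \right)} = -12 - 3 T$ ($G{\left(T \right)} = - 3 \left(T + 4\right) = - 3 \left(4 + T\right) = -12 - 3 T$)
$Z{\left(U \right)} = \left(-1 + U\right) \left(-27 + U\right)$ ($Z{\left(U \right)} = \left(U - 1\right) \left(U - 27\right) = \left(-1 + U\right) \left(U - 27\right) = \left(-1 + U\right) \left(-27 + U\right)$)
$m{\left(C \right)} = 1 + C$ ($m{\left(C \right)} = C + 1 = 1 + C$)
$m{\left(Z{\left(-4 \right)} \right)} \left(52 + x\right) = \left(1 + \left(27 + \left(-4\right)^{2} - -112\right)\right) \left(52 - 136\right) = \left(1 + \left(27 + 16 + 112\right)\right) \left(-84\right) = \left(1 + 155\right) \left(-84\right) = 156 \left(-84\right) = -13104$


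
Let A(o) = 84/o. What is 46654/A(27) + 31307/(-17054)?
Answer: 894982406/59689 ≈ 14994.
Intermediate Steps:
46654/A(27) + 31307/(-17054) = 46654/((84/27)) + 31307/(-17054) = 46654/((84*(1/27))) + 31307*(-1/17054) = 46654/(28/9) - 31307/17054 = 46654*(9/28) - 31307/17054 = 209943/14 - 31307/17054 = 894982406/59689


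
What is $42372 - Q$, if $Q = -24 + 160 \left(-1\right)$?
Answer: $42556$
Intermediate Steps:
$Q = -184$ ($Q = -24 - 160 = -184$)
$42372 - Q = 42372 - -184 = 42372 + 184 = 42556$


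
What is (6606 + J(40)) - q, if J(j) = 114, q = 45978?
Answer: -39258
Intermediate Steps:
(6606 + J(40)) - q = (6606 + 114) - 1*45978 = 6720 - 45978 = -39258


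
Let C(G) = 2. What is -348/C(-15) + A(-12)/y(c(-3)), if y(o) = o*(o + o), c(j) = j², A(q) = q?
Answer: -4700/27 ≈ -174.07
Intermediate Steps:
y(o) = 2*o² (y(o) = o*(2*o) = 2*o²)
-348/C(-15) + A(-12)/y(c(-3)) = -348/2 - 12/(2*((-3)²)²) = -348*½ - 12/(2*9²) = -174 - 12/(2*81) = -174 - 12/162 = -174 - 12*1/162 = -174 - 2/27 = -4700/27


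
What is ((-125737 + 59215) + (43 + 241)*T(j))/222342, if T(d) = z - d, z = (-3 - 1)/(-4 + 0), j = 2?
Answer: -33403/111171 ≈ -0.30047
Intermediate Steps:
z = 1 (z = -4/(-4) = -4*(-¼) = 1)
T(d) = 1 - d
((-125737 + 59215) + (43 + 241)*T(j))/222342 = ((-125737 + 59215) + (43 + 241)*(1 - 1*2))/222342 = (-66522 + 284*(1 - 2))*(1/222342) = (-66522 + 284*(-1))*(1/222342) = (-66522 - 284)*(1/222342) = -66806*1/222342 = -33403/111171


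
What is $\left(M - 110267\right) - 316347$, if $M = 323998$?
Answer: $-102616$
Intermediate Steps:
$\left(M - 110267\right) - 316347 = \left(323998 - 110267\right) - 316347 = 213731 - 316347 = -102616$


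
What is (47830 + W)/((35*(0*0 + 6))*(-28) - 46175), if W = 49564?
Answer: -97394/52055 ≈ -1.8710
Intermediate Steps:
(47830 + W)/((35*(0*0 + 6))*(-28) - 46175) = (47830 + 49564)/((35*(0*0 + 6))*(-28) - 46175) = 97394/((35*(0 + 6))*(-28) - 46175) = 97394/((35*6)*(-28) - 46175) = 97394/(210*(-28) - 46175) = 97394/(-5880 - 46175) = 97394/(-52055) = 97394*(-1/52055) = -97394/52055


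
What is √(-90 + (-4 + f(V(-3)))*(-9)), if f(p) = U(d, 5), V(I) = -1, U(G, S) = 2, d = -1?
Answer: 6*I*√2 ≈ 8.4853*I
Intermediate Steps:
f(p) = 2
√(-90 + (-4 + f(V(-3)))*(-9)) = √(-90 + (-4 + 2)*(-9)) = √(-90 - 2*(-9)) = √(-90 + 18) = √(-72) = 6*I*√2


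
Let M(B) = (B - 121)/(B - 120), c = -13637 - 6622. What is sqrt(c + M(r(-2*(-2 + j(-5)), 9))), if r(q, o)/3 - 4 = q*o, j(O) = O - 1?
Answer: I*sqrt(6563593)/18 ≈ 142.33*I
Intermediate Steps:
j(O) = -1 + O
c = -20259
r(q, o) = 12 + 3*o*q (r(q, o) = 12 + 3*(q*o) = 12 + 3*(o*q) = 12 + 3*o*q)
M(B) = (-121 + B)/(-120 + B)
sqrt(c + M(r(-2*(-2 + j(-5)), 9))) = sqrt(-20259 + (-121 + (12 + 3*9*(-2*(-2 + (-1 - 5)))))/(-120 + (12 + 3*9*(-2*(-2 + (-1 - 5)))))) = sqrt(-20259 + (-121 + (12 + 3*9*(-2*(-2 - 6))))/(-120 + (12 + 3*9*(-2*(-2 - 6))))) = sqrt(-20259 + (-121 + (12 + 3*9*(-2*(-8))))/(-120 + (12 + 3*9*(-2*(-8))))) = sqrt(-20259 + (-121 + (12 + 3*9*16))/(-120 + (12 + 3*9*16))) = sqrt(-20259 + (-121 + (12 + 432))/(-120 + (12 + 432))) = sqrt(-20259 + (-121 + 444)/(-120 + 444)) = sqrt(-20259 + 323/324) = sqrt(-6563593/324) = I*sqrt(6563593)/18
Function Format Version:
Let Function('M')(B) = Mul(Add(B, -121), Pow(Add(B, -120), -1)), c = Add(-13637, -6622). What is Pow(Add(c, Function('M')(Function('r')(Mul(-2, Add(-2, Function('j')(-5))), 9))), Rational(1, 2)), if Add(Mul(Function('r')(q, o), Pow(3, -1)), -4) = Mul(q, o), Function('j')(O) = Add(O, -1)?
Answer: Mul(Rational(1, 18), I, Pow(6563593, Rational(1, 2))) ≈ Mul(142.33, I)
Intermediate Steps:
Function('j')(O) = Add(-1, O)
c = -20259
Function('r')(q, o) = Add(12, Mul(3, o, q)) (Function('r')(q, o) = Add(12, Mul(3, Mul(q, o))) = Add(12, Mul(3, Mul(o, q))) = Add(12, Mul(3, o, q)))
Function('M')(B) = Mul(Pow(Add(-120, B), -1), Add(-121, B)) (Function('M')(B) = Mul(Add(-121, B), Pow(Add(-120, B), -1)) = Mul(Pow(Add(-120, B), -1), Add(-121, B)))
Pow(Add(c, Function('M')(Function('r')(Mul(-2, Add(-2, Function('j')(-5))), 9))), Rational(1, 2)) = Pow(Add(-20259, Mul(Pow(Add(-120, Add(12, Mul(3, 9, Mul(-2, Add(-2, Add(-1, -5)))))), -1), Add(-121, Add(12, Mul(3, 9, Mul(-2, Add(-2, Add(-1, -5)))))))), Rational(1, 2)) = Pow(Add(-20259, Mul(Pow(Add(-120, Add(12, Mul(3, 9, Mul(-2, Add(-2, -6))))), -1), Add(-121, Add(12, Mul(3, 9, Mul(-2, Add(-2, -6))))))), Rational(1, 2)) = Pow(Add(-20259, Mul(Pow(Add(-120, Add(12, Mul(3, 9, Mul(-2, -8)))), -1), Add(-121, Add(12, Mul(3, 9, Mul(-2, -8)))))), Rational(1, 2)) = Pow(Add(-20259, Mul(Pow(Add(-120, Add(12, Mul(3, 9, 16))), -1), Add(-121, Add(12, Mul(3, 9, 16))))), Rational(1, 2)) = Pow(Add(-20259, Mul(Pow(Add(-120, Add(12, 432)), -1), Add(-121, Add(12, 432)))), Rational(1, 2)) = Pow(Add(-20259, Mul(Pow(Add(-120, 444), -1), Add(-121, 444))), Rational(1, 2)) = Pow(Add(-20259, Mul(Pow(324, -1), 323)), Rational(1, 2)) = Pow(Add(-20259, Mul(Rational(1, 324), 323)), Rational(1, 2)) = Pow(Add(-20259, Rational(323, 324)), Rational(1, 2)) = Pow(Rational(-6563593, 324), Rational(1, 2)) = Mul(Rational(1, 18), I, Pow(6563593, Rational(1, 2)))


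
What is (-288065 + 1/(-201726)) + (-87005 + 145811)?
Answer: -46247501035/201726 ≈ -2.2926e+5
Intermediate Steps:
(-288065 + 1/(-201726)) + (-87005 + 145811) = (-288065 - 1/201726) + 58806 = -58110200191/201726 + 58806 = -46247501035/201726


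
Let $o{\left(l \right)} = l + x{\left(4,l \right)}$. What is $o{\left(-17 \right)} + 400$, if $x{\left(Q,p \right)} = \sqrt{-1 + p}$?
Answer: $383 + 3 i \sqrt{2} \approx 383.0 + 4.2426 i$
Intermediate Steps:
$o{\left(l \right)} = l + \sqrt{-1 + l}$
$o{\left(-17 \right)} + 400 = \left(-17 + \sqrt{-1 - 17}\right) + 400 = \left(-17 + \sqrt{-18}\right) + 400 = \left(-17 + 3 i \sqrt{2}\right) + 400 = 383 + 3 i \sqrt{2}$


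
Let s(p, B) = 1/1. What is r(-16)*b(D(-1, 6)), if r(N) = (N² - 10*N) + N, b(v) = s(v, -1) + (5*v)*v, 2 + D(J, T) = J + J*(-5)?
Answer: 8400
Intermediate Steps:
D(J, T) = -2 - 4*J (D(J, T) = -2 + (J + J*(-5)) = -2 + (J - 5*J) = -2 - 4*J)
s(p, B) = 1
b(v) = 1 + 5*v² (b(v) = 1 + (5*v)*v = 1 + 5*v²)
r(N) = N² - 9*N
r(-16)*b(D(-1, 6)) = (-16*(-9 - 16))*(1 + 5*(-2 - 4*(-1))²) = (-16*(-25))*(1 + 5*(-2 + 4)²) = 400*(1 + 5*2²) = 400*(1 + 5*4) = 400*(1 + 20) = 400*21 = 8400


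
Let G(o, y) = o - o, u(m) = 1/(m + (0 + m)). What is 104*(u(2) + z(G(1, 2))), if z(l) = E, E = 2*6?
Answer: 1274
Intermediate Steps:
E = 12
u(m) = 1/(2*m) (u(m) = 1/(m + m) = 1/(2*m))
G(o, y) = 0
z(l) = 12
104*(u(2) + z(G(1, 2))) = 104*((½)/2 + 12) = 104*((½)*(½) + 12) = 104*(¼ + 12) = 104*(49/4) = 1274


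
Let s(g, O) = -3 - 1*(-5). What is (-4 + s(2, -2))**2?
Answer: 4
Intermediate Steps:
s(g, O) = 2 (s(g, O) = -3 + 5 = 2)
(-4 + s(2, -2))**2 = (-4 + 2)**2 = (-2)**2 = 4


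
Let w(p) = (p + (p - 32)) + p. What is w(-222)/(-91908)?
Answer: 349/45954 ≈ 0.0075945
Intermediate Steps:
w(p) = -32 + 3*p (w(p) = (p + (-32 + p)) + p = (-32 + 2*p) + p = -32 + 3*p)
w(-222)/(-91908) = (-32 + 3*(-222))/(-91908) = (-32 - 666)*(-1/91908) = -698*(-1/91908) = 349/45954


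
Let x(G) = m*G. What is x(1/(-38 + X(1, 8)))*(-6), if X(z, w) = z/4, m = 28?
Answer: 672/151 ≈ 4.4503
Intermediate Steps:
X(z, w) = z/4 (X(z, w) = z*(¼) = z/4)
x(G) = 28*G
x(1/(-38 + X(1, 8)))*(-6) = (28/(-38 + (¼)*1))*(-6) = (28/(-38 + ¼))*(-6) = (28/(-151/4))*(-6) = (28*(-4/151))*(-6) = -112/151*(-6) = 672/151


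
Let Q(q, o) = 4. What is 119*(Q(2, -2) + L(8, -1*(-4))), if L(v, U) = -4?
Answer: 0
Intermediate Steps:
119*(Q(2, -2) + L(8, -1*(-4))) = 119*(4 - 4) = 119*0 = 0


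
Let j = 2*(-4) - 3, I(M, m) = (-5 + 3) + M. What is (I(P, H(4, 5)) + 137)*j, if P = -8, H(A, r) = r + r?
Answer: -1397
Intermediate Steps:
H(A, r) = 2*r
I(M, m) = -2 + M
j = -11 (j = -8 - 3 = -11)
(I(P, H(4, 5)) + 137)*j = ((-2 - 8) + 137)*(-11) = (-10 + 137)*(-11) = 127*(-11) = -1397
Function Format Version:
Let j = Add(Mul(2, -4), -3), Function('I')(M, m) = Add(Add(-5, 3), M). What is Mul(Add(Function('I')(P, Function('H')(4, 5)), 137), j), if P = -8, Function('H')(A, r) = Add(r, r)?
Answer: -1397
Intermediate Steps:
Function('H')(A, r) = Mul(2, r)
Function('I')(M, m) = Add(-2, M)
j = -11 (j = Add(-8, -3) = -11)
Mul(Add(Function('I')(P, Function('H')(4, 5)), 137), j) = Mul(Add(Add(-2, -8), 137), -11) = Mul(Add(-10, 137), -11) = Mul(127, -11) = -1397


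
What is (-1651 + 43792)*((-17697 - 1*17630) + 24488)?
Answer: -456766299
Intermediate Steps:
(-1651 + 43792)*((-17697 - 1*17630) + 24488) = 42141*((-17697 - 17630) + 24488) = 42141*(-35327 + 24488) = 42141*(-10839) = -456766299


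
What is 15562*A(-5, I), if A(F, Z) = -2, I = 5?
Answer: -31124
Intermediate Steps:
15562*A(-5, I) = 15562*(-2) = -31124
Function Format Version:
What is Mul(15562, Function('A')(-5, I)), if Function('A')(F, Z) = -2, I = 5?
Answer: -31124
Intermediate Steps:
Mul(15562, Function('A')(-5, I)) = Mul(15562, -2) = -31124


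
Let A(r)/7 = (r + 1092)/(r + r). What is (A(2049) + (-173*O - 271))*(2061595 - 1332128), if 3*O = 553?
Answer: -96123635547475/4098 ≈ -2.3456e+10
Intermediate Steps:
O = 553/3 (O = (1/3)*553 = 553/3 ≈ 184.33)
A(r) = 7*(1092 + r)/(2*r) (A(r) = 7*((r + 1092)/(r + r)) = 7*((1092 + r)/((2*r))) = 7*((1092 + r)*(1/(2*r))) = 7*((1092 + r)/(2*r)) = 7*(1092 + r)/(2*r))
(A(2049) + (-173*O - 271))*(2061595 - 1332128) = ((7/2 + 3822/2049) + (-173*553/3 - 271))*(2061595 - 1332128) = ((7/2 + 3822*(1/2049)) + (-95669/3 - 271))*729467 = ((7/2 + 1274/683) - 96482/3)*729467 = (7329/1366 - 96482/3)*729467 = -131772425/4098*729467 = -96123635547475/4098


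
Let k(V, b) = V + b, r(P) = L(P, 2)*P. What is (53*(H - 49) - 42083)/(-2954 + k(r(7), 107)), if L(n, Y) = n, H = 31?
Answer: 43037/2798 ≈ 15.381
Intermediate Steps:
r(P) = P**2 (r(P) = P*P = P**2)
(53*(H - 49) - 42083)/(-2954 + k(r(7), 107)) = (53*(31 - 49) - 42083)/(-2954 + (7**2 + 107)) = (53*(-18) - 42083)/(-2954 + (49 + 107)) = (-954 - 42083)/(-2954 + 156) = -43037/(-2798) = -43037*(-1/2798) = 43037/2798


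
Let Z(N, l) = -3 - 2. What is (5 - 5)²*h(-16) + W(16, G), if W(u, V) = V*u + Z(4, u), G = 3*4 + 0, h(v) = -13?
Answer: 187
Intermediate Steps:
Z(N, l) = -5
G = 12 (G = 12 + 0 = 12)
W(u, V) = -5 + V*u (W(u, V) = V*u - 5 = -5 + V*u)
(5 - 5)²*h(-16) + W(16, G) = (5 - 5)²*(-13) + (-5 + 12*16) = 0²*(-13) + (-5 + 192) = 0*(-13) + 187 = 0 + 187 = 187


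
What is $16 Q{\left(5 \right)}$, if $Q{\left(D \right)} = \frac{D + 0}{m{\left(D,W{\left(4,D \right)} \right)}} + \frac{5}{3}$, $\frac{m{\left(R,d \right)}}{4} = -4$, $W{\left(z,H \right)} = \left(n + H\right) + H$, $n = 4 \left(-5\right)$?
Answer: $\frac{65}{3} \approx 21.667$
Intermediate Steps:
$n = -20$
$W{\left(z,H \right)} = -20 + 2 H$ ($W{\left(z,H \right)} = \left(-20 + H\right) + H = -20 + 2 H$)
$m{\left(R,d \right)} = -16$ ($m{\left(R,d \right)} = 4 \left(-4\right) = -16$)
$Q{\left(D \right)} = \frac{5}{3} - \frac{D}{16}$ ($Q{\left(D \right)} = \frac{D + 0}{-16} + \frac{5}{3} = D \left(- \frac{1}{16}\right) + 5 \cdot \frac{1}{3} = - \frac{D}{16} + \frac{5}{3} = \frac{5}{3} - \frac{D}{16}$)
$16 Q{\left(5 \right)} = 16 \left(\frac{5}{3} - \frac{5}{16}\right) = 16 \cdot \frac{65}{48} = \frac{65}{3}$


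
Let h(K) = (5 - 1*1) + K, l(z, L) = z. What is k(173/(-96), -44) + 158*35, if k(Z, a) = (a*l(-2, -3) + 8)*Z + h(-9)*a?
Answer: 5577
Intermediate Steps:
h(K) = 4 + K (h(K) = (5 - 1) + K = 4 + K)
k(Z, a) = -5*a + Z*(8 - 2*a) (k(Z, a) = (a*(-2) + 8)*Z + (4 - 9)*a = (-2*a + 8)*Z - 5*a = (8 - 2*a)*Z - 5*a = Z*(8 - 2*a) - 5*a = -5*a + Z*(8 - 2*a))
k(173/(-96), -44) + 158*35 = (-5*(-44) + 8*(173/(-96)) - 2*173/(-96)*(-44)) + 158*35 = (220 + 8*(173*(-1/96)) - 2*173*(-1/96)*(-44)) + 5530 = (220 + 8*(-173/96) - 2*(-173/96)*(-44)) + 5530 = (220 - 173/12 - 1903/12) + 5530 = 47 + 5530 = 5577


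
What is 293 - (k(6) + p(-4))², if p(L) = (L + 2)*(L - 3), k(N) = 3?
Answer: 4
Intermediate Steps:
p(L) = (-3 + L)*(2 + L) (p(L) = (2 + L)*(-3 + L) = (-3 + L)*(2 + L))
293 - (k(6) + p(-4))² = 293 - (3 + (-6 + (-4)² - 1*(-4)))² = 293 - (3 + (-6 + 16 + 4))² = 293 - (3 + 14)² = 293 - 1*17² = 293 - 1*289 = 293 - 289 = 4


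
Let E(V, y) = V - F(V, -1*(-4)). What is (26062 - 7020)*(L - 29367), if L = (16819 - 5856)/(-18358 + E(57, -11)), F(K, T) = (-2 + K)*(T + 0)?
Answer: -10357270751140/18521 ≈ -5.5922e+8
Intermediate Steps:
F(K, T) = T*(-2 + K) (F(K, T) = (-2 + K)*T = T*(-2 + K))
E(V, y) = 8 - 3*V (E(V, y) = V - (-1*(-4))*(-2 + V) = V - 4*(-2 + V) = V - (-8 + 4*V) = V + (8 - 4*V) = 8 - 3*V)
L = -10963/18521 (L = (16819 - 5856)/(-18358 + (8 - 3*57)) = 10963/(-18358 + (8 - 171)) = 10963/(-18358 - 163) = 10963/(-18521) = 10963*(-1/18521) = -10963/18521 ≈ -0.59192)
(26062 - 7020)*(L - 29367) = (26062 - 7020)*(-10963/18521 - 29367) = 19042*(-543917170/18521) = -10357270751140/18521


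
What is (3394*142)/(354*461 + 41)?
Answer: 481948/163235 ≈ 2.9525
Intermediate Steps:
(3394*142)/(354*461 + 41) = 481948/(163194 + 41) = 481948/163235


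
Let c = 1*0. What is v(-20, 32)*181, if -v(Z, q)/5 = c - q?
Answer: 28960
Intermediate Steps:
c = 0
v(Z, q) = 5*q (v(Z, q) = -5*(0 - q) = -(-5)*q = 5*q)
v(-20, 32)*181 = (5*32)*181 = 160*181 = 28960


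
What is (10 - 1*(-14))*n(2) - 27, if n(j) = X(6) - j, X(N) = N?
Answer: 69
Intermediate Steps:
n(j) = 6 - j
(10 - 1*(-14))*n(2) - 27 = (10 - 1*(-14))*(6 - 1*2) - 27 = (10 + 14)*(6 - 2) - 27 = 24*4 - 27 = 96 - 27 = 69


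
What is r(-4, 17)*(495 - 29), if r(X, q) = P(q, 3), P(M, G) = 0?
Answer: 0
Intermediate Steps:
r(X, q) = 0
r(-4, 17)*(495 - 29) = 0*(495 - 29) = 0*466 = 0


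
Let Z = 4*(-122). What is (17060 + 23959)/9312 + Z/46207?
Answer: 630273559/143426528 ≈ 4.3944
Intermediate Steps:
Z = -488
(17060 + 23959)/9312 + Z/46207 = (17060 + 23959)/9312 - 488/46207 = 41019*(1/9312) - 488*1/46207 = 13673/3104 - 488/46207 = 630273559/143426528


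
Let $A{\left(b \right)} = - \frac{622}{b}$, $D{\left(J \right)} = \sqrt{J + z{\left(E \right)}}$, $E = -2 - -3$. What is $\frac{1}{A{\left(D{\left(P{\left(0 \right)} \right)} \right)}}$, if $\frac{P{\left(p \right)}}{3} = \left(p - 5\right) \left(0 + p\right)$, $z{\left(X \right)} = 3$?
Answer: $- \frac{\sqrt{3}}{622} \approx -0.0027846$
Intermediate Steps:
$E = 1$ ($E = -2 + 3 = 1$)
$P{\left(p \right)} = 3 p \left(-5 + p\right)$ ($P{\left(p \right)} = 3 \left(p - 5\right) \left(0 + p\right) = 3 \left(-5 + p\right) p = 3 p \left(-5 + p\right)$)
$D{\left(J \right)} = \sqrt{3 + J}$ ($D{\left(J \right)} = \sqrt{J + 3} = \sqrt{3 + J}$)
$\frac{1}{A{\left(D{\left(P{\left(0 \right)} \right)} \right)}} = \frac{1}{\left(-622\right) \frac{1}{\sqrt{3 + 3 \cdot 0 \left(-5 + 0\right)}}} = \frac{1}{\left(-622\right) \frac{1}{\sqrt{3 + 3 \cdot 0 \left(-5\right)}}} = \frac{1}{\left(-622\right) \frac{1}{\sqrt{3 + 0}}} = \frac{1}{\left(-622\right) \frac{1}{\sqrt{3}}} = \frac{1}{\left(-622\right) \frac{\sqrt{3}}{3}} = \frac{1}{\left(- \frac{622}{3}\right) \sqrt{3}} = - \frac{\sqrt{3}}{622}$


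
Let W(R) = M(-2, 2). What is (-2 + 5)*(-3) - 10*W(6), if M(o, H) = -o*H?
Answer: -49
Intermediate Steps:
M(o, H) = -H*o
W(R) = 4 (W(R) = -1*2*(-2) = 4)
(-2 + 5)*(-3) - 10*W(6) = (-2 + 5)*(-3) - 10*4 = 3*(-3) - 40 = -9 - 40 = -49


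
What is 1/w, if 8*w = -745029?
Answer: -8/745029 ≈ -1.0738e-5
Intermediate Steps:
w = -745029/8 (w = (⅛)*(-745029) = -745029/8 ≈ -93129.)
1/w = 1/(-745029/8) = -8/745029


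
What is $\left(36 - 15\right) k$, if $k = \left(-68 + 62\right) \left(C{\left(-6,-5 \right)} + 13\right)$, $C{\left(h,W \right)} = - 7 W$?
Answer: $-6048$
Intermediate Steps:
$k = -288$ ($k = \left(-68 + 62\right) \left(\left(-7\right) \left(-5\right) + 13\right) = - 6 \left(35 + 13\right) = \left(-6\right) 48 = -288$)
$\left(36 - 15\right) k = \left(36 - 15\right) \left(-288\right) = 21 \left(-288\right) = -6048$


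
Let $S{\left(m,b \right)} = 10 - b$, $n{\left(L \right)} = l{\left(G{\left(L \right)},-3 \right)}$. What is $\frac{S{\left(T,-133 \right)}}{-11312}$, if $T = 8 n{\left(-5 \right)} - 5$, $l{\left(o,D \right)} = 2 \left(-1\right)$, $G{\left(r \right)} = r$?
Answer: $- \frac{143}{11312} \approx -0.012641$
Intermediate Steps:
$l{\left(o,D \right)} = -2$
$n{\left(L \right)} = -2$
$T = -21$ ($T = 8 \left(-2\right) - 5 = -16 - 5 = -21$)
$\frac{S{\left(T,-133 \right)}}{-11312} = \frac{10 - -133}{-11312} = \left(10 + 133\right) \left(- \frac{1}{11312}\right) = 143 \left(- \frac{1}{11312}\right) = - \frac{143}{11312}$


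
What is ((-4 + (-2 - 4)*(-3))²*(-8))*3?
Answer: -4704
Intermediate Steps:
((-4 + (-2 - 4)*(-3))²*(-8))*3 = ((-4 - 6*(-3))²*(-8))*3 = ((-4 + 18)²*(-8))*3 = (14²*(-8))*3 = (196*(-8))*3 = -1568*3 = -4704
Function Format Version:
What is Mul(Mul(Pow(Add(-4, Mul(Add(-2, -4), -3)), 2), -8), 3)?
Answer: -4704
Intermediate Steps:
Mul(Mul(Pow(Add(-4, Mul(Add(-2, -4), -3)), 2), -8), 3) = Mul(Mul(Pow(Add(-4, Mul(-6, -3)), 2), -8), 3) = Mul(Mul(Pow(Add(-4, 18), 2), -8), 3) = Mul(Mul(Pow(14, 2), -8), 3) = Mul(Mul(196, -8), 3) = Mul(-1568, 3) = -4704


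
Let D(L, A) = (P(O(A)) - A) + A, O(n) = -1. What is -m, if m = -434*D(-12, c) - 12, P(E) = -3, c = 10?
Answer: -1290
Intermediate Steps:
D(L, A) = -3 (D(L, A) = (-3 - A) + A = -3)
m = 1290 (m = -434*(-3) - 12 = 1302 - 12 = 1290)
-m = -1*1290 = -1290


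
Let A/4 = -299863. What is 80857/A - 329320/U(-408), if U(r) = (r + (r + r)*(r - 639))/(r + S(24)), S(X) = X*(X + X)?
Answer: -720469793221/2510453036 ≈ -286.99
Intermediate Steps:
A = -1199452 (A = 4*(-299863) = -1199452)
S(X) = 2*X**2 (S(X) = X*(2*X) = 2*X**2)
U(r) = (r + 2*r*(-639 + r))/(1152 + r) (U(r) = (r + (r + r)*(r - 639))/(r + 2*24**2) = (r + (2*r)*(-639 + r))/(r + 2*576) = (r + 2*r*(-639 + r))/(r + 1152) = (r + 2*r*(-639 + r))/(1152 + r))
80857/A - 329320/U(-408) = 80857/(-1199452) - 329320*(-(1152 - 408)/(408*(-1277 + 2*(-408)))) = 80857*(-1/1199452) - 329320*(-31/(17*(-1277 - 816))) = -80857/1199452 - 329320/((-408*1/744*(-2093))) = -80857/1199452 - 329320/35581/31 = -80857/1199452 - 329320*31/35581 = -80857/1199452 - 10208920/35581 = -720469793221/2510453036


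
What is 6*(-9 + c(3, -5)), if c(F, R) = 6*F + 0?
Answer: 54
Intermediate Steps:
c(F, R) = 6*F
6*(-9 + c(3, -5)) = 6*(-9 + 6*3) = 6*(-9 + 18) = 6*9 = 54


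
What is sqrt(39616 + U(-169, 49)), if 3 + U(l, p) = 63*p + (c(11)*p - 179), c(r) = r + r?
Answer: sqrt(43599) ≈ 208.80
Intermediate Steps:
c(r) = 2*r
U(l, p) = -182 + 85*p (U(l, p) = -3 + (63*p + ((2*11)*p - 179)) = -3 + (63*p + (22*p - 179)) = -3 + (63*p + (-179 + 22*p)) = -3 + (-179 + 85*p) = -182 + 85*p)
sqrt(39616 + U(-169, 49)) = sqrt(39616 + (-182 + 85*49)) = sqrt(39616 + (-182 + 4165)) = sqrt(39616 + 3983) = sqrt(43599)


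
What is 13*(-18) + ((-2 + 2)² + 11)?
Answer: -223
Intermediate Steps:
13*(-18) + ((-2 + 2)² + 11) = -234 + (0² + 11) = -234 + (0 + 11) = -234 + 11 = -223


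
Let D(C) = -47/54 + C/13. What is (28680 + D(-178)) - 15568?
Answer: 9194401/702 ≈ 13097.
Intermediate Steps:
D(C) = -47/54 + C/13 (D(C) = -47*1/54 + C*(1/13) = -47/54 + C/13)
(28680 + D(-178)) - 15568 = (28680 + (-47/54 + (1/13)*(-178))) - 15568 = (28680 + (-47/54 - 178/13)) - 15568 = (28680 - 10223/702) - 15568 = 20123137/702 - 15568 = 9194401/702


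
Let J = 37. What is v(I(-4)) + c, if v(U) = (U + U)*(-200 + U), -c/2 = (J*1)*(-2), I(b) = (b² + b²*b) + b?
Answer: 26356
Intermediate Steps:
I(b) = b + b² + b³ (I(b) = (b² + b³) + b = b + b² + b³)
c = 148 (c = -2*37*1*(-2) = -74*(-2) = -2*(-74) = 148)
v(U) = 2*U*(-200 + U) (v(U) = (2*U)*(-200 + U) = 2*U*(-200 + U))
v(I(-4)) + c = 2*(-4*(1 - 4 + (-4)²))*(-200 - 4*(1 - 4 + (-4)²)) + 148 = 2*(-4*(1 - 4 + 16))*(-200 - 4*(1 - 4 + 16)) + 148 = 2*(-4*13)*(-200 - 4*13) + 148 = 2*(-52)*(-200 - 52) + 148 = 2*(-52)*(-252) + 148 = 26208 + 148 = 26356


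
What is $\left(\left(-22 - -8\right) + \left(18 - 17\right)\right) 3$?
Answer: $-39$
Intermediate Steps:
$\left(\left(-22 - -8\right) + \left(18 - 17\right)\right) 3 = \left(\left(-22 + 8\right) + 1\right) 3 = \left(-14 + 1\right) 3 = \left(-13\right) 3 = -39$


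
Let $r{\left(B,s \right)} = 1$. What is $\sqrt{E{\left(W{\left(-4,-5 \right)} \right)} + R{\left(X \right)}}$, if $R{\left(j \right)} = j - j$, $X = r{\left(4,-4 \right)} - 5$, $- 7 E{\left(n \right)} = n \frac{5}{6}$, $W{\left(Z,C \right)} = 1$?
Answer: $\frac{i \sqrt{210}}{42} \approx 0.34503 i$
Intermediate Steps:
$E{\left(n \right)} = - \frac{5 n}{42}$ ($E{\left(n \right)} = - \frac{n \frac{5}{6}}{7} = - \frac{\frac{5}{6} n}{7} = - \frac{5 n}{42}$)
$X = -4$ ($X = 1 - 5 = -4$)
$R{\left(j \right)} = 0$
$\sqrt{E{\left(W{\left(-4,-5 \right)} \right)} + R{\left(X \right)}} = \sqrt{\left(- \frac{5}{42}\right) 1 + 0} = \sqrt{- \frac{5}{42} + 0} = \sqrt{- \frac{5}{42}} = \frac{i \sqrt{210}}{42}$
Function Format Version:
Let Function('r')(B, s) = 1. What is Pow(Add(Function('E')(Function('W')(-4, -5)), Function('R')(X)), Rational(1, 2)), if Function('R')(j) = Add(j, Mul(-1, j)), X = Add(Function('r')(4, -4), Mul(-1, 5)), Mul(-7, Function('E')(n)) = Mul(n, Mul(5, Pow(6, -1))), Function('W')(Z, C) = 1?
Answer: Mul(Rational(1, 42), I, Pow(210, Rational(1, 2))) ≈ Mul(0.34503, I)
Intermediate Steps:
Function('E')(n) = Mul(Rational(-5, 42), n) (Function('E')(n) = Mul(Rational(-1, 7), Mul(n, Mul(5, Pow(6, -1)))) = Mul(Rational(-1, 7), Mul(n, Mul(5, Rational(1, 6)))) = Mul(Rational(-1, 7), Mul(n, Rational(5, 6))) = Mul(Rational(-1, 7), Mul(Rational(5, 6), n)) = Mul(Rational(-5, 42), n))
X = -4 (X = Add(1, Mul(-1, 5)) = Add(1, -5) = -4)
Function('R')(j) = 0
Pow(Add(Function('E')(Function('W')(-4, -5)), Function('R')(X)), Rational(1, 2)) = Pow(Add(Mul(Rational(-5, 42), 1), 0), Rational(1, 2)) = Pow(Add(Rational(-5, 42), 0), Rational(1, 2)) = Pow(Rational(-5, 42), Rational(1, 2)) = Mul(Rational(1, 42), I, Pow(210, Rational(1, 2)))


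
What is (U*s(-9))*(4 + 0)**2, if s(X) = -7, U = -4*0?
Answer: 0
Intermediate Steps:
U = 0
(U*s(-9))*(4 + 0)**2 = (0*(-7))*(4 + 0)**2 = 0*4**2 = 0*16 = 0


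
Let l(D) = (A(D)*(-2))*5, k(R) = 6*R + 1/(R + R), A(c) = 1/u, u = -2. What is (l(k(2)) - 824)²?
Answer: 670761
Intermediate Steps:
A(c) = -½ (A(c) = 1/(-2) = -½)
k(R) = 1/(2*R) + 6*R (k(R) = 6*R + 1/(2*R) = 1/(2*R) + 6*R)
l(D) = 5 (l(D) = -½*(-2)*5 = 1*5 = 5)
(l(k(2)) - 824)² = (5 - 824)² = (-819)² = 670761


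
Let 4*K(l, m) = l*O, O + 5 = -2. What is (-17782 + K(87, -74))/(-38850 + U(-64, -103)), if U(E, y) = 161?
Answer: 71737/154756 ≈ 0.46355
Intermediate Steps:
O = -7 (O = -5 - 2 = -7)
K(l, m) = -7*l/4 (K(l, m) = (l*(-7))/4 = (-7*l)/4 = -7*l/4)
(-17782 + K(87, -74))/(-38850 + U(-64, -103)) = (-17782 - 7/4*87)/(-38850 + 161) = (-17782 - 609/4)/(-38689) = -71737/4*(-1/38689) = 71737/154756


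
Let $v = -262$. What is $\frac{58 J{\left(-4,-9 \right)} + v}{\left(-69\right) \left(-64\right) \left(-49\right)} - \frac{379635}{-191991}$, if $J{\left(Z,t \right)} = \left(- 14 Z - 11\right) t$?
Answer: $\frac{3612796253}{1730990856} \approx 2.0871$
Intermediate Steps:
$J{\left(Z,t \right)} = t \left(-11 - 14 Z\right)$ ($J{\left(Z,t \right)} = \left(-11 - 14 Z\right) t = t \left(-11 - 14 Z\right)$)
$\frac{58 J{\left(-4,-9 \right)} + v}{\left(-69\right) \left(-64\right) \left(-49\right)} - \frac{379635}{-191991} = \frac{58 \left(\left(-1\right) \left(-9\right) \left(11 + 14 \left(-4\right)\right)\right) - 262}{\left(-69\right) \left(-64\right) \left(-49\right)} - \frac{379635}{-191991} = \frac{58 \left(\left(-1\right) \left(-9\right) \left(11 - 56\right)\right) - 262}{4416 \left(-49\right)} - - \frac{126545}{63997} = \frac{58 \left(\left(-1\right) \left(-9\right) \left(-45\right)\right) - 262}{-216384} + \frac{126545}{63997} = \left(58 \left(-405\right) - 262\right) \left(- \frac{1}{216384}\right) + \frac{126545}{63997} = \left(-23490 - 262\right) \left(- \frac{1}{216384}\right) + \frac{126545}{63997} = \left(-23752\right) \left(- \frac{1}{216384}\right) + \frac{126545}{63997} = \frac{2969}{27048} + \frac{126545}{63997} = \frac{3612796253}{1730990856}$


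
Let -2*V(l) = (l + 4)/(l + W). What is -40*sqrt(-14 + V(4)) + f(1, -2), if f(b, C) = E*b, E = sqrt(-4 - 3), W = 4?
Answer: I*(sqrt(7) - 20*sqrt(58)) ≈ -149.67*I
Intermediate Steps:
V(l) = -1/2 (V(l) = -(l + 4)/(2*(l + 4)) = -(4 + l)/(2*(4 + l)) = -1/2*1 = -1/2)
E = I*sqrt(7) (E = sqrt(-7) = I*sqrt(7) ≈ 2.6458*I)
f(b, C) = I*b*sqrt(7) (f(b, C) = (I*sqrt(7))*b = I*b*sqrt(7))
-40*sqrt(-14 + V(4)) + f(1, -2) = -40*sqrt(-14 - 1/2) + I*1*sqrt(7) = -20*I*sqrt(58) + I*sqrt(7) = I*sqrt(7) - 20*I*sqrt(58)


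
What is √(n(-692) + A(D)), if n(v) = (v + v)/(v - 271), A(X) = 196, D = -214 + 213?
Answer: 2*√5086031/321 ≈ 14.051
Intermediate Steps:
D = -1
n(v) = 2*v/(-271 + v) (n(v) = (2*v)/(-271 + v) = 2*v/(-271 + v))
√(n(-692) + A(D)) = √(2*(-692)/(-271 - 692) + 196) = √(2*(-692)/(-963) + 196) = √(2*(-692)*(-1/963) + 196) = √(1384/963 + 196) = √(190132/963) = 2*√5086031/321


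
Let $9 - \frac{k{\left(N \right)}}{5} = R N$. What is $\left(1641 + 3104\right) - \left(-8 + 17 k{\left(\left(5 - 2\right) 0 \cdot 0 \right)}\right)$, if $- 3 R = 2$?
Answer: $3988$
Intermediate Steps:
$R = - \frac{2}{3}$ ($R = \left(- \frac{1}{3}\right) 2 = - \frac{2}{3} \approx -0.66667$)
$k{\left(N \right)} = 45 + \frac{10 N}{3}$ ($k{\left(N \right)} = 45 - 5 \left(- \frac{2 N}{3}\right) = 45 + \frac{10 N}{3}$)
$\left(1641 + 3104\right) - \left(-8 + 17 k{\left(\left(5 - 2\right) 0 \cdot 0 \right)}\right) = \left(1641 + 3104\right) + \left(\left(9 - 1\right) - 17 \left(45 + \frac{10 \left(5 - 2\right) 0 \cdot 0}{3}\right)\right) = 4745 + \left(8 - 17 \left(45 + \frac{10 \left(5 - 2\right) 0 \cdot 0}{3}\right)\right) = 4745 + \left(8 - 17 \left(45 + \frac{10 \cdot 3 \cdot 0 \cdot 0}{3}\right)\right) = 4745 + \left(8 - 17 \left(45 + \frac{10 \cdot 0 \cdot 0}{3}\right)\right) = 4745 + \left(8 - 17 \left(45 + \frac{10}{3} \cdot 0\right)\right) = 4745 + \left(8 - 17 \left(45 + 0\right)\right) = 4745 + \left(8 - 765\right) = 4745 - 757 = 3988$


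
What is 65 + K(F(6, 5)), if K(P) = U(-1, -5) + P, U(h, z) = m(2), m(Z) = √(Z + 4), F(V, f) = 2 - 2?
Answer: 65 + √6 ≈ 67.449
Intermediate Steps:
F(V, f) = 0
m(Z) = √(4 + Z)
U(h, z) = √6 (U(h, z) = √(4 + 2) = √6)
K(P) = P + √6 (K(P) = √6 + P = P + √6)
65 + K(F(6, 5)) = 65 + (0 + √6) = 65 + √6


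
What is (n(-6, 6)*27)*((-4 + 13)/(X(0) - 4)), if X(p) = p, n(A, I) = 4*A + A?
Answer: 3645/2 ≈ 1822.5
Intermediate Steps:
n(A, I) = 5*A
(n(-6, 6)*27)*((-4 + 13)/(X(0) - 4)) = ((5*(-6))*27)*((-4 + 13)/(0 - 4)) = (-30*27)*(9/(-4)) = -7290*(-1)/4 = -810*(-9/4) = 3645/2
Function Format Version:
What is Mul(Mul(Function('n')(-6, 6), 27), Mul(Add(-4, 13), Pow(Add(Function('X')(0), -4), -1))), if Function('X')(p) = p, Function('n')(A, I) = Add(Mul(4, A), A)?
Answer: Rational(3645, 2) ≈ 1822.5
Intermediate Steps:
Function('n')(A, I) = Mul(5, A)
Mul(Mul(Function('n')(-6, 6), 27), Mul(Add(-4, 13), Pow(Add(Function('X')(0), -4), -1))) = Mul(Mul(Mul(5, -6), 27), Mul(Add(-4, 13), Pow(Add(0, -4), -1))) = Mul(Mul(-30, 27), Mul(9, Pow(-4, -1))) = Mul(-810, Mul(9, Rational(-1, 4))) = Mul(-810, Rational(-9, 4)) = Rational(3645, 2)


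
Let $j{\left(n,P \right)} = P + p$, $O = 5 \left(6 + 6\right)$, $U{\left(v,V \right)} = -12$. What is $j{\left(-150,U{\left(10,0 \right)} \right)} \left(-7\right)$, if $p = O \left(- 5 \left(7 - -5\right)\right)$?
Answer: $25284$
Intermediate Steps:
$O = 60$ ($O = 5 \cdot 12 = 60$)
$p = -3600$ ($p = 60 \left(- 5 \left(7 - -5\right)\right) = 60 \left(- 5 \left(7 + 5\right)\right) = 60 \left(\left(-5\right) 12\right) = 60 \left(-60\right) = -3600$)
$j{\left(n,P \right)} = -3600 + P$ ($j{\left(n,P \right)} = P - 3600 = -3600 + P$)
$j{\left(-150,U{\left(10,0 \right)} \right)} \left(-7\right) = \left(-3600 - 12\right) \left(-7\right) = \left(-3612\right) \left(-7\right) = 25284$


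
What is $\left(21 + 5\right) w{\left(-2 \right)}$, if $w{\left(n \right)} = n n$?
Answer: $104$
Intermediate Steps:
$w{\left(n \right)} = n^{2}$
$\left(21 + 5\right) w{\left(-2 \right)} = \left(21 + 5\right) \left(-2\right)^{2} = 26 \cdot 4 = 104$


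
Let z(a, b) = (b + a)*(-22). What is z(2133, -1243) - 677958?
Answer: -697538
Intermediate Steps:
z(a, b) = -22*a - 22*b (z(a, b) = (a + b)*(-22) = -22*a - 22*b)
z(2133, -1243) - 677958 = (-22*2133 - 22*(-1243)) - 677958 = (-46926 + 27346) - 677958 = -19580 - 677958 = -697538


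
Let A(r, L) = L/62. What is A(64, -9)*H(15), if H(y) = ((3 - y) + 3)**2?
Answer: -729/62 ≈ -11.758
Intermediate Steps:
A(r, L) = L/62 (A(r, L) = L*(1/62) = L/62)
H(y) = (6 - y)**2
A(64, -9)*H(15) = ((1/62)*(-9))*(-6 + 15)**2 = -9/62*9**2 = -9/62*81 = -729/62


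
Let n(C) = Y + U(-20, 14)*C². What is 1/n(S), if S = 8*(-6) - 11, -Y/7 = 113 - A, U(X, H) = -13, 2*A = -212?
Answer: -1/46786 ≈ -2.1374e-5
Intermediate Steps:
A = -106 (A = (½)*(-212) = -106)
Y = -1533 (Y = -7*(113 - 1*(-106)) = -7*(113 + 106) = -7*219 = -1533)
S = -59 (S = -48 - 11 = -59)
n(C) = -1533 - 13*C²
1/n(S) = 1/(-1533 - 13*(-59)²) = 1/(-1533 - 13*3481) = 1/(-1533 - 45253) = 1/(-46786) = -1/46786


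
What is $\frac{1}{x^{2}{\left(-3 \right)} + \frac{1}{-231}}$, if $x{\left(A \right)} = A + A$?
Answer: $\frac{231}{8315} \approx 0.027781$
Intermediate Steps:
$x{\left(A \right)} = 2 A$
$\frac{1}{x^{2}{\left(-3 \right)} + \frac{1}{-231}} = \frac{1}{\left(2 \left(-3\right)\right)^{2} + \frac{1}{-231}} = \frac{1}{\left(-6\right)^{2} - \frac{1}{231}} = \frac{1}{36 - \frac{1}{231}} = \frac{1}{\frac{8315}{231}} = \frac{231}{8315}$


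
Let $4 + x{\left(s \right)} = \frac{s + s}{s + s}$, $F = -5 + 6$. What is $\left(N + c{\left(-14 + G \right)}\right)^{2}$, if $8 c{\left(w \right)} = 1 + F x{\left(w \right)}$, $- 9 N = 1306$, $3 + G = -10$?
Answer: $\frac{27384289}{1296} \approx 21130.0$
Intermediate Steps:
$G = -13$ ($G = -3 - 10 = -13$)
$F = 1$
$x{\left(s \right)} = -3$ ($x{\left(s \right)} = -4 + \frac{s + s}{s + s} = -4 + \frac{2 s}{2 s} = -4 + 2 s \frac{1}{2 s} = -4 + 1 = -3$)
$N = - \frac{1306}{9}$ ($N = \left(- \frac{1}{9}\right) 1306 = - \frac{1306}{9} \approx -145.11$)
$c{\left(w \right)} = - \frac{1}{4}$ ($c{\left(w \right)} = \frac{1 + 1 \left(-3\right)}{8} = \frac{1 - 3}{8} = \frac{1}{8} \left(-2\right) = - \frac{1}{4}$)
$\left(N + c{\left(-14 + G \right)}\right)^{2} = \left(- \frac{1306}{9} - \frac{1}{4}\right)^{2} = \left(- \frac{5233}{36}\right)^{2} = \frac{27384289}{1296}$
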